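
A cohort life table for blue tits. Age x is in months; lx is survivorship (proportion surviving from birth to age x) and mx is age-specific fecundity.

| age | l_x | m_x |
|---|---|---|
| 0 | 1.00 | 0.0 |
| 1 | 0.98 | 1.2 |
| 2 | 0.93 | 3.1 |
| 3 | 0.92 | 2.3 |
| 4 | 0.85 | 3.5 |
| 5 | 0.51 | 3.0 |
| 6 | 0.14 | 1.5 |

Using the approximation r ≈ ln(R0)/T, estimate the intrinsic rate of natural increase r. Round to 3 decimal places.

R0 = Σ lx·mx = 0 + 1.176 + 2.883 + 2.116 + 2.975 + 1.53 + 0.21 = 10.89
Σ x·lx·mx = 34.1; T = 34.1/10.89 = 3.13131…
r ≈ ln(R0)/T = ln(10.89)/3.13131… = 0.76257… → 0.763

0.763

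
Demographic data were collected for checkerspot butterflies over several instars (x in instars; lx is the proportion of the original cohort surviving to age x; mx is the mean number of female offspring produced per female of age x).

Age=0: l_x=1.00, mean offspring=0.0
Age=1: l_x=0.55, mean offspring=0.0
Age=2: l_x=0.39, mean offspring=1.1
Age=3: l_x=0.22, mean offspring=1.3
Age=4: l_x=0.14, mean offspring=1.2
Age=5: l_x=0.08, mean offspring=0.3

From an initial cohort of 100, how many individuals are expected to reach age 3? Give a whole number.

22

Expected survivors = N0 · l_3 = 100 × 0.22 = 22 → 22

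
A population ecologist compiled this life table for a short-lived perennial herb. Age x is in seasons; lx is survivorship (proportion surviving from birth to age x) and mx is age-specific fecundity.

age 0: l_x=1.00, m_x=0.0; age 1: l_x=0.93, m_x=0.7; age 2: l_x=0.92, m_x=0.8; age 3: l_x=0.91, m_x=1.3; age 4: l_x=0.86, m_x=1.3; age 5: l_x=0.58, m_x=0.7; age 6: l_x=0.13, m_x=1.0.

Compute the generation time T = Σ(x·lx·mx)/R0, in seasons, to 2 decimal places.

lx·mx: 0, 0.651, 0.736, 1.183, 1.118, 0.406, 0.13 → R0 = 4.224
x·lx·mx: 0, 0.651, 1.472, 3.549, 4.472, 2.03, 0.78 → Σ = 12.954
T = 12.954 / 4.224 = 3.066761… → 3.07

3.07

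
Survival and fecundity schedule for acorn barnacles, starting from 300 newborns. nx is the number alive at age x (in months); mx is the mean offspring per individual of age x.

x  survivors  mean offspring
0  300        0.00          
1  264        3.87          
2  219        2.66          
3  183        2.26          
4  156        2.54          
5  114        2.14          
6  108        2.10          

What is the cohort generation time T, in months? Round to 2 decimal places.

2.63

lx = nx/n0 = nx/300: 1, 0.88, 0.73, 0.61, 0.52, 0.38, 0.36
lx·mx: 0, 3.4056, 1.9418, 1.3786, 1.3208, 0.8132, 0.756 → R0 = 9.616
x·lx·mx: 0, 3.4056, 3.8836, 4.1358, 5.2832, 4.066, 4.536 → Σ = 25.3102
T = 25.3102 / 9.616 = 2.632092… → 2.63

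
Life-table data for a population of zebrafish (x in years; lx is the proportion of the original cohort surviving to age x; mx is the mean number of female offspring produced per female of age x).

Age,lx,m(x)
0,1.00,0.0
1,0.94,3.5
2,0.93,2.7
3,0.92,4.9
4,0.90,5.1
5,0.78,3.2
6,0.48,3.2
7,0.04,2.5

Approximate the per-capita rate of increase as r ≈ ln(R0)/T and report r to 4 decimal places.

0.8957

R0 = Σ lx·mx = 0 + 3.29 + 2.511 + 4.508 + 4.59 + 2.496 + 1.536 + 0.1 = 19.031
Σ x·lx·mx = 62.592; T = 62.592/19.031 = 3.28895…
r ≈ ln(R0)/T = ln(19.031)/3.28895… = 0.895748… → 0.8957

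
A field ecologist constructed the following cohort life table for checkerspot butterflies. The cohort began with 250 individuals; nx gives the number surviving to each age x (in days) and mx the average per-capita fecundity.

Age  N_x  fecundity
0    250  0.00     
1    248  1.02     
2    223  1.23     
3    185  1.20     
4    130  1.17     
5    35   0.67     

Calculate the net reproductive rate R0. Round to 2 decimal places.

lx = nx/n0 = nx/250: 1, 0.992, 0.892, 0.74, 0.52, 0.14
lx·mx by age: 0, 1.01184, 1.09716, 0.888, 0.6084, 0.0938
R0 = Σ lx·mx = 3.6992 → 3.70

3.70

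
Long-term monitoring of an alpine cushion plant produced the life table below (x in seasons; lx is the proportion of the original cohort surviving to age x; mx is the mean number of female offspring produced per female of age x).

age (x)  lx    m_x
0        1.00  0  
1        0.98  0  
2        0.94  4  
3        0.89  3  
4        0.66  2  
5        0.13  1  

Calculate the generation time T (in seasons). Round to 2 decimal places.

2.72

lx·mx: 0, 0, 3.76, 2.67, 1.32, 0.13 → R0 = 7.88
x·lx·mx: 0, 0, 7.52, 8.01, 5.28, 0.65 → Σ = 21.46
T = 21.46 / 7.88 = 2.72335… → 2.72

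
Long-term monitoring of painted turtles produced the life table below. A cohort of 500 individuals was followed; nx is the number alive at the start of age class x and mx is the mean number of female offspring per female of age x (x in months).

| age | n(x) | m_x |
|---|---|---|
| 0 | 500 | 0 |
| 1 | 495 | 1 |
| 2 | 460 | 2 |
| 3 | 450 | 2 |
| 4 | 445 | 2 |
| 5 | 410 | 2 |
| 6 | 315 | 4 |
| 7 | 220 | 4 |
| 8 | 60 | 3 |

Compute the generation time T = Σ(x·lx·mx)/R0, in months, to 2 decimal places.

4.39

lx = nx/n0 = nx/500: 1, 0.99, 0.92, 0.9, 0.89, 0.82, 0.63, 0.44, 0.12
lx·mx: 0, 0.99, 1.84, 1.8, 1.78, 1.64, 2.52, 1.76, 0.36 → R0 = 12.69
x·lx·mx: 0, 0.99, 3.68, 5.4, 7.12, 8.2, 15.12, 12.32, 2.88 → Σ = 55.71
T = 55.71 / 12.69 = 4.390071… → 4.39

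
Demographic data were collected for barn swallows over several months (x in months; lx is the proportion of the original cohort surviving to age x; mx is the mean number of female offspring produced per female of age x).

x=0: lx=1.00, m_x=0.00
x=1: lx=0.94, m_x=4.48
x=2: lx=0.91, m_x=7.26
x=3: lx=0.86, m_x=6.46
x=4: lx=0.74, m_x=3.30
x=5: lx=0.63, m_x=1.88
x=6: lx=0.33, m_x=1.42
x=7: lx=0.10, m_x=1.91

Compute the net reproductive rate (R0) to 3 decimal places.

20.659

lx·mx by age: 0, 4.2112, 6.6066, 5.5556, 2.442, 1.1844, 0.4686, 0.191
R0 = Σ lx·mx = 20.6594 → 20.659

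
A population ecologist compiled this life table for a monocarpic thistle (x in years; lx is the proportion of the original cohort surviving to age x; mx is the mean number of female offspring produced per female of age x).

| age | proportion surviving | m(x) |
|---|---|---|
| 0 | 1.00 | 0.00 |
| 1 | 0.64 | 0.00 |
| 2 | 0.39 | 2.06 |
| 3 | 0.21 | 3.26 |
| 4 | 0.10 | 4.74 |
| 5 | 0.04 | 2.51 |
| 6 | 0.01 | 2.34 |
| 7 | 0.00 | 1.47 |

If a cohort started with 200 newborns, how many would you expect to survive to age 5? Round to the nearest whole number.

8

Expected survivors = N0 · l_5 = 200 × 0.04 = 8 → 8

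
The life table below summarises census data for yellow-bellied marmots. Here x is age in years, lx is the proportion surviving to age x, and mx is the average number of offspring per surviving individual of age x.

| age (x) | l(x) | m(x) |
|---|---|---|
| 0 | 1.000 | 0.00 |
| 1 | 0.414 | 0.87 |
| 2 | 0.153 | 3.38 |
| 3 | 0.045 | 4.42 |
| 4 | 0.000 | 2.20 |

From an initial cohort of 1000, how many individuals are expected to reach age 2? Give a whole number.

Expected survivors = N0 · l_2 = 1000 × 0.153 = 153 → 153

153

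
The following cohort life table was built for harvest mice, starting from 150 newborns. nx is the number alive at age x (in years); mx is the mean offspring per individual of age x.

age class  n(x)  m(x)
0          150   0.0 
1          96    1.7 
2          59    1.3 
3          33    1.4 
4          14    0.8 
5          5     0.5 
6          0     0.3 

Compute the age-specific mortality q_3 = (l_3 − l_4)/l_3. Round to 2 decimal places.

0.58

lx = nx/n0 = nx/150: 1, 0.64, 0.39333…, 0.22, 0.09333…, 0.03333…, 0
q_3 = (l_3 − l_4) / l_3 = (0.22 − 0.093333…) / 0.22
     = 0.126667… / 0.22 = 0.575758… → 0.58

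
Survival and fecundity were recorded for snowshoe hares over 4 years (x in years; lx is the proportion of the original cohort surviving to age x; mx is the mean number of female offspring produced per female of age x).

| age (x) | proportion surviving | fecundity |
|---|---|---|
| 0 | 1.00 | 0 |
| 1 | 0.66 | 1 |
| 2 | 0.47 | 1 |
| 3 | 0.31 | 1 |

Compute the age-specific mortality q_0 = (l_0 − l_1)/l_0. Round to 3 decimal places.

0.340

q_0 = (l_0 − l_1) / l_0 = (1 − 0.66) / 1
     = 0.34 / 1 = 0.34 → 0.340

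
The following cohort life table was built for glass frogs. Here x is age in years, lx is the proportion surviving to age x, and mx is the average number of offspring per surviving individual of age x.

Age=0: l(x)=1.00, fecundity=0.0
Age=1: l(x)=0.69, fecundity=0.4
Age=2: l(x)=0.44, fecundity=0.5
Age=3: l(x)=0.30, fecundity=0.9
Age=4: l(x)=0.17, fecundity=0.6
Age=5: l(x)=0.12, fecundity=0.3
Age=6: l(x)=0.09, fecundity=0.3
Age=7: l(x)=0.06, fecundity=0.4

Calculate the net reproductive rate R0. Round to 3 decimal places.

lx·mx by age: 0, 0.276, 0.22, 0.27, 0.102, 0.036, 0.027, 0.024
R0 = Σ lx·mx = 0.955 → 0.955

0.955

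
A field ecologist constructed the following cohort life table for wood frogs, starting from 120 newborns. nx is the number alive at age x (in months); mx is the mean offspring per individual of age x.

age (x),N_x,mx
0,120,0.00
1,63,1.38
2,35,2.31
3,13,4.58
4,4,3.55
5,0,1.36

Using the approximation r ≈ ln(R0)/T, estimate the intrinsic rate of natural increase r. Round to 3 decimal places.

0.349

lx = nx/n0 = nx/120: 1, 0.525, 0.29167…, 0.10833…, 0.03333…, 0
R0 = Σ lx·mx = 0 + 0.7245 + 0.67375… + 0.49617… + 0.11833… + 0 = 2.01275…
Σ x·lx·mx = 4.033833…; T = 4.033833…/2.01275… = 2.00414…
r ≈ ln(R0)/T = ln(2.01275…)/2.00414… = 0.34903… → 0.349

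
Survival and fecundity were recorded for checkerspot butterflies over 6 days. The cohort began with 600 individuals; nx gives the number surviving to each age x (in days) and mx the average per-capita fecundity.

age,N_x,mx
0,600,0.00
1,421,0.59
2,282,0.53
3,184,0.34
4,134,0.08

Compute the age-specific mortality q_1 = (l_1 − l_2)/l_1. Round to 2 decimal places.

0.33

lx = nx/n0 = nx/600: 1, 0.70167…, 0.47, 0.30667…, 0.22333…
q_1 = (l_1 − l_2) / l_1 = (0.701667… − 0.47) / 0.701667…
     = 0.231667… / 0.701667… = 0.330166… → 0.33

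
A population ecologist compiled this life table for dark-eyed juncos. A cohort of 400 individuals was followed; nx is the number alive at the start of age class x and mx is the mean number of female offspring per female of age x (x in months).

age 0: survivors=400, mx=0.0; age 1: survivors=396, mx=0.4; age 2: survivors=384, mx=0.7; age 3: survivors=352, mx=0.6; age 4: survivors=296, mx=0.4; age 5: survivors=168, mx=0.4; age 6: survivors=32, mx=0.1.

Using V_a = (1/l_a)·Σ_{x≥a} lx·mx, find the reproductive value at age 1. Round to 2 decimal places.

lx = nx/n0 = nx/400: 1, 0.99, 0.96, 0.88, 0.74, 0.42, 0.08
lx·mx for x ≥ 1: 0.396, 0.672, 0.528, 0.296, 0.168, 0.008 → sum = 2.068
V_1 = 2.068 / l_1 = 2.068 / 0.99 = 2.088889… → 2.09

2.09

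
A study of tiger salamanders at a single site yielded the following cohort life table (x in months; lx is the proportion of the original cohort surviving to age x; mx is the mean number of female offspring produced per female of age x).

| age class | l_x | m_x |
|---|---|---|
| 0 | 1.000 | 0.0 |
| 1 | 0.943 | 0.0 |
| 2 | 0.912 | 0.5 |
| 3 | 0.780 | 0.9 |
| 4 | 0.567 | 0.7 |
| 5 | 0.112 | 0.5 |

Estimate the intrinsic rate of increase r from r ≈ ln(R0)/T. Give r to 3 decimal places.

0.157

R0 = Σ lx·mx = 0 + 0 + 0.456 + 0.702 + 0.3969 + 0.056 = 1.6109
Σ x·lx·mx = 4.8856; T = 4.8856/1.6109 = 3.03284…
r ≈ ln(R0)/T = ln(1.6109)/3.03284… = 0.15721… → 0.157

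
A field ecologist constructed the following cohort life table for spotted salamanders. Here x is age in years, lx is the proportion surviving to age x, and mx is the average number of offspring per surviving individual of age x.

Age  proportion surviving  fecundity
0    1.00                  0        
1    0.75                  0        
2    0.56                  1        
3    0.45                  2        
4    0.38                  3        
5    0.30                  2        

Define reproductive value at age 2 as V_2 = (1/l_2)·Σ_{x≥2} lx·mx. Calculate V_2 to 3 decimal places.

5.714

lx·mx for x ≥ 2: 0.56, 0.9, 1.14, 0.6 → sum = 3.2
V_2 = 3.2 / l_2 = 3.2 / 0.56 = 5.714286… → 5.714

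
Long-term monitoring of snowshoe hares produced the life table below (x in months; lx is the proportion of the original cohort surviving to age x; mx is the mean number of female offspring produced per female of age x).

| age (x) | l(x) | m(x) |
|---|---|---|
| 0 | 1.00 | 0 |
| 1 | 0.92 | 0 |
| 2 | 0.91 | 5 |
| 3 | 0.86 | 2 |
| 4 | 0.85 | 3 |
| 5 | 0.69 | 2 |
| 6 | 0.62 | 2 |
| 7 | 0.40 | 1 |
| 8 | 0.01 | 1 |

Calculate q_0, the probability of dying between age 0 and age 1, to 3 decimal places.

0.080

q_0 = (l_0 − l_1) / l_0 = (1 − 0.92) / 1
     = 0.08 / 1 = 0.08 → 0.080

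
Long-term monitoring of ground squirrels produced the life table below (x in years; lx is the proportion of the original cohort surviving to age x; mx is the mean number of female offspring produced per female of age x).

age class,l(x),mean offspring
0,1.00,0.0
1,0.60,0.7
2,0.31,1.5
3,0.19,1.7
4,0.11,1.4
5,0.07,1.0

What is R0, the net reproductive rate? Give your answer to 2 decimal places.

1.43

lx·mx by age: 0, 0.42, 0.465, 0.323, 0.154, 0.07
R0 = Σ lx·mx = 1.432 → 1.43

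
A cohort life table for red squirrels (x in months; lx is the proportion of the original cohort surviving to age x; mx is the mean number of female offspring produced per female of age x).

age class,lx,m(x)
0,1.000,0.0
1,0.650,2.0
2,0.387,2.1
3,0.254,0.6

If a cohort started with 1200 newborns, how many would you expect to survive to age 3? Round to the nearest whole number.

305

Expected survivors = N0 · l_3 = 1200 × 0.254 = 304.8 → 305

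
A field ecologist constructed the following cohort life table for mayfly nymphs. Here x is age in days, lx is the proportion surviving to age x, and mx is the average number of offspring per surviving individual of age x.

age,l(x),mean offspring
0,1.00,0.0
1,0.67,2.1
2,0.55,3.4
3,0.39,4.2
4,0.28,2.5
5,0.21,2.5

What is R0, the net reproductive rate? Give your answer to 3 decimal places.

lx·mx by age: 0, 1.407, 1.87, 1.638, 0.7, 0.525
R0 = Σ lx·mx = 6.14 → 6.140

6.140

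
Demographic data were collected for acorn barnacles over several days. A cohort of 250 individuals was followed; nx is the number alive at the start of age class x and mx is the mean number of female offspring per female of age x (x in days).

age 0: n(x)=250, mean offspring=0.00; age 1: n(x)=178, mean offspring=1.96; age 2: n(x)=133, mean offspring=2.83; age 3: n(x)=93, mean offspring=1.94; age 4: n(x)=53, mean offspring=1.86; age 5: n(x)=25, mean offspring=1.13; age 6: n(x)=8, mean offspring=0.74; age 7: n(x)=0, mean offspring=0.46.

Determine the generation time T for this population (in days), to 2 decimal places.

2.13

lx = nx/n0 = nx/250: 1, 0.712, 0.532, 0.372, 0.212, 0.1, 0.032, 0
lx·mx: 0, 1.39552, 1.50556, 0.72168, 0.39432, 0.113, 0.02368, 0 → R0 = 4.15376
x·lx·mx: 0, 1.39552, 3.01112, 2.16504, 1.57728, 0.565, 0.14208, 0 → Σ = 8.85604
T = 8.85604 / 4.15376 = 2.132054… → 2.13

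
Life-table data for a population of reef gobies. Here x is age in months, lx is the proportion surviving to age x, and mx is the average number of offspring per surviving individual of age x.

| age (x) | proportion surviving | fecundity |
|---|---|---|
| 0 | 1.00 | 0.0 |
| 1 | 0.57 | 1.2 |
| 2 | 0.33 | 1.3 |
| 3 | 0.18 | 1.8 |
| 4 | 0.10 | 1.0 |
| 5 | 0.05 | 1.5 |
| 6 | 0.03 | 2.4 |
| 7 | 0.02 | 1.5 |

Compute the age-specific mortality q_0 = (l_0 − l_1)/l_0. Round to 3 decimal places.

0.430

q_0 = (l_0 − l_1) / l_0 = (1 − 0.57) / 1
     = 0.43 / 1 = 0.43 → 0.430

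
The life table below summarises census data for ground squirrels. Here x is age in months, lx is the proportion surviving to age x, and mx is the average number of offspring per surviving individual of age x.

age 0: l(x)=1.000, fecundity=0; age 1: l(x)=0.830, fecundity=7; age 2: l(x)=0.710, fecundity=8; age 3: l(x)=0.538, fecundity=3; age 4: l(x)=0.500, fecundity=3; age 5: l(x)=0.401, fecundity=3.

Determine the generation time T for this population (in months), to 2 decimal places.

lx·mx: 0, 5.81, 5.68, 1.614, 1.5, 1.203 → R0 = 15.807
x·lx·mx: 0, 5.81, 11.36, 4.842, 6, 6.015 → Σ = 34.027
T = 34.027 / 15.807 = 2.152654… → 2.15

2.15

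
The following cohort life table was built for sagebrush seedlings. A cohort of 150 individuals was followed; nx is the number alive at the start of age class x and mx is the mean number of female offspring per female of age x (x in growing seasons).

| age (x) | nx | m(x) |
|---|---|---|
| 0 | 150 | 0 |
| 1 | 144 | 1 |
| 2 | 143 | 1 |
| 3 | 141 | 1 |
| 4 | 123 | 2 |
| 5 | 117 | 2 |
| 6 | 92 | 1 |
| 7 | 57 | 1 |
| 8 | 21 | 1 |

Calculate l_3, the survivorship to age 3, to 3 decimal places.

l_3 = n_3/n_0 = 141/150 = 0.94 → 0.940

0.940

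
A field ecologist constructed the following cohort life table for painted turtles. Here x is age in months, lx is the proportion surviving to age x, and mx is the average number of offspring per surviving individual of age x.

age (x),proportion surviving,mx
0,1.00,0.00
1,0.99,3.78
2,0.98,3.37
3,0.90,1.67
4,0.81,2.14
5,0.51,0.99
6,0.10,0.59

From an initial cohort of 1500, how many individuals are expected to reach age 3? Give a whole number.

1350

Expected survivors = N0 · l_3 = 1500 × 0.90 = 1350 → 1350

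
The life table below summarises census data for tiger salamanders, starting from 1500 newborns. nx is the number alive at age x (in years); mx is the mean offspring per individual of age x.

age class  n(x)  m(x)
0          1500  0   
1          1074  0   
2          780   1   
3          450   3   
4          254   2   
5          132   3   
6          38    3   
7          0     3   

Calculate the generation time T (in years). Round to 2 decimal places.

3.27

lx = nx/n0 = nx/1500: 1, 0.716, 0.52, 0.3, 0.16933…, 0.088, 0.02533…, 0
lx·mx: 0, 0, 0.52, 0.9, 0.338667…, 0.264, 0.076…, 0 → R0 = 2.098667…
x·lx·mx: 0, 0, 1.04, 2.7, 1.354667…, 1.32, 0.456…, 0 → Σ = 6.870667…
T = 6.870667… / 2.098667… = 3.273825… → 3.27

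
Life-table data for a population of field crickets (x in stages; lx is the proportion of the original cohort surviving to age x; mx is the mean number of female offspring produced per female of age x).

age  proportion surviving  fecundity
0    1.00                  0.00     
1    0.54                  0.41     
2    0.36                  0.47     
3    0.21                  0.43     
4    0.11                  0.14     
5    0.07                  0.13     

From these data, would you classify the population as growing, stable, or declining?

R0 = Σ lx·mx = 0 + 0.2214 + 0.1692 + 0.0903 + 0.0154 + 0.0091 = 0.5054
R0 < 1, so the population is declining.

declining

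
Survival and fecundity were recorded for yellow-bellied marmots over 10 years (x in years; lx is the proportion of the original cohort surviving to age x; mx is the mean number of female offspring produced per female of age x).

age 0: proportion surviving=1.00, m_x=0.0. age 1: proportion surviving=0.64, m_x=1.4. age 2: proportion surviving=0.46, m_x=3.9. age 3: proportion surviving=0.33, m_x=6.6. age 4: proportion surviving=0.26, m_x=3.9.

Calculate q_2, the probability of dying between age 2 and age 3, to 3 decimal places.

0.283

q_2 = (l_2 − l_3) / l_2 = (0.46 − 0.33) / 0.46
     = 0.13 / 0.46 = 0.282609… → 0.283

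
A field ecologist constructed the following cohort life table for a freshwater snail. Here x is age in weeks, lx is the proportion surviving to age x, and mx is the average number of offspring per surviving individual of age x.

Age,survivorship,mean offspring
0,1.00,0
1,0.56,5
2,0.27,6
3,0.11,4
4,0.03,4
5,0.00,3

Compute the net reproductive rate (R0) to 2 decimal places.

4.98

lx·mx by age: 0, 2.8, 1.62, 0.44, 0.12, 0
R0 = Σ lx·mx = 4.98 → 4.98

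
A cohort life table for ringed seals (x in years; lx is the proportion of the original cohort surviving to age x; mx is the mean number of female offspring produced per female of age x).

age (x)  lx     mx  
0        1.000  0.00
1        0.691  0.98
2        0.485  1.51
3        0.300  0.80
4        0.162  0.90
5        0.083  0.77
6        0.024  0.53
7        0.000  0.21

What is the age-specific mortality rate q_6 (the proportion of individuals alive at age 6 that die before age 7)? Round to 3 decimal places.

q_6 = (l_6 − l_7) / l_6 = (0.024 − 0) / 0.024
     = 0.024 / 0.024 = 1 → 1.000

1.000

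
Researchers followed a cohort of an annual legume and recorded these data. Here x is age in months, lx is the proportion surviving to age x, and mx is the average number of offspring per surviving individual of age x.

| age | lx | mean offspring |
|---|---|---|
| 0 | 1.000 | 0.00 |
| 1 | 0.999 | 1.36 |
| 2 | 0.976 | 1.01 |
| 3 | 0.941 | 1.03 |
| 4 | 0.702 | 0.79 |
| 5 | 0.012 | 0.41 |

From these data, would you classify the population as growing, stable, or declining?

R0 = Σ lx·mx = 0 + 1.35864 + 0.98576 + 0.96923 + 0.55458 + 0.00492 = 3.87313
R0 > 1, so the population is growing.

growing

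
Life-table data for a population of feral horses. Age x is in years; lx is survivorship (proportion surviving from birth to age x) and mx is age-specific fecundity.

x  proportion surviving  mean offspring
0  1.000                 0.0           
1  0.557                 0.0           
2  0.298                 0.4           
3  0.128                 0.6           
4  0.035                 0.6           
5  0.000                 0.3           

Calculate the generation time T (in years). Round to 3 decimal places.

2.547

lx·mx: 0, 0, 0.1192, 0.0768, 0.021, 0 → R0 = 0.217
x·lx·mx: 0, 0, 0.2384, 0.2304, 0.084, 0 → Σ = 0.5528
T = 0.5528 / 0.217 = 2.547465… → 2.547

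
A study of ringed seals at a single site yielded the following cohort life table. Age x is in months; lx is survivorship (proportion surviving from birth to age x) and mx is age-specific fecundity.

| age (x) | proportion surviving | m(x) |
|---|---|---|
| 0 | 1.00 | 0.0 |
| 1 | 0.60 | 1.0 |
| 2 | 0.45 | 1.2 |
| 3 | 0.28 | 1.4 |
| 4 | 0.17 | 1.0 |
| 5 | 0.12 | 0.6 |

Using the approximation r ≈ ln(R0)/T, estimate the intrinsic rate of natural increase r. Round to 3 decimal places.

0.261

R0 = Σ lx·mx = 0 + 0.6 + 0.54 + 0.392 + 0.17 + 0.072 = 1.774
Σ x·lx·mx = 3.896; T = 3.896/1.774 = 2.19617…
r ≈ ln(R0)/T = ln(1.774)/2.19617… = 0.26102… → 0.261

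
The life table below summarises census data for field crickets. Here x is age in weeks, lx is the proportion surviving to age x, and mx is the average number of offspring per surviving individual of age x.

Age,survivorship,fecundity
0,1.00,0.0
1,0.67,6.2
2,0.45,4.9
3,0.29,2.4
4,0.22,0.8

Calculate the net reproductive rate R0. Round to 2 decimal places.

7.23

lx·mx by age: 0, 4.154, 2.205, 0.696, 0.176
R0 = Σ lx·mx = 7.231 → 7.23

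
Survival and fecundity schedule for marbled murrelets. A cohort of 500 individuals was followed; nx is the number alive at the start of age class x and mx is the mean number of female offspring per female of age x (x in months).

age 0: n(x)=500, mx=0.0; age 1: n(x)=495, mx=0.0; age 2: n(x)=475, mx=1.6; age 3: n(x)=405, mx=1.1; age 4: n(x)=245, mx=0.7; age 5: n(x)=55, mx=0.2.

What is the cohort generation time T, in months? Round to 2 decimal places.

2.59

lx = nx/n0 = nx/500: 1, 0.99, 0.95, 0.81, 0.49, 0.11
lx·mx: 0, 0, 1.52, 0.891, 0.343, 0.022 → R0 = 2.776
x·lx·mx: 0, 0, 3.04, 2.673, 1.372, 0.11 → Σ = 7.195
T = 7.195 / 2.776 = 2.591859… → 2.59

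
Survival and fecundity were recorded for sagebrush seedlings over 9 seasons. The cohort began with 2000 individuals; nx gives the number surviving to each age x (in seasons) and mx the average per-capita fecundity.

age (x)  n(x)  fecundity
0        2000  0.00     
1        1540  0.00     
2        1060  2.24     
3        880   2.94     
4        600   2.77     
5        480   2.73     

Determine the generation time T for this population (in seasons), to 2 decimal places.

lx = nx/n0 = nx/2000: 1, 0.77, 0.53, 0.44, 0.3, 0.24
lx·mx: 0, 0, 1.1872, 1.2936, 0.831, 0.6552 → R0 = 3.967
x·lx·mx: 0, 0, 2.3744, 3.8808, 3.324, 3.276 → Σ = 12.8552
T = 12.8552 / 3.967 = 3.240534… → 3.24

3.24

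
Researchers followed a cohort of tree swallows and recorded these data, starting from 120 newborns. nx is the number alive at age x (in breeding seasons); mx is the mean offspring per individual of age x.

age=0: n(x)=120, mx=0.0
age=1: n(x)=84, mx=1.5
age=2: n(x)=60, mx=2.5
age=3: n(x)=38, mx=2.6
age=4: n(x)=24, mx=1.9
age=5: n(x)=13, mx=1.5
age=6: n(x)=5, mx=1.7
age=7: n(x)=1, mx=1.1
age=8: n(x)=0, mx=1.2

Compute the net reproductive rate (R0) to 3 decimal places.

lx = nx/n0 = nx/120: 1, 0.7, 0.5, 0.31667…, 0.2, 0.10833…, 0.04167…, 0.00833…, 0
lx·mx by age: 0, 1.05, 1.25, 0.823333…, 0.38, 0.1625…, 0.070833…, 0.009167…, 0
R0 = Σ lx·mx = 3.745833… → 3.746

3.746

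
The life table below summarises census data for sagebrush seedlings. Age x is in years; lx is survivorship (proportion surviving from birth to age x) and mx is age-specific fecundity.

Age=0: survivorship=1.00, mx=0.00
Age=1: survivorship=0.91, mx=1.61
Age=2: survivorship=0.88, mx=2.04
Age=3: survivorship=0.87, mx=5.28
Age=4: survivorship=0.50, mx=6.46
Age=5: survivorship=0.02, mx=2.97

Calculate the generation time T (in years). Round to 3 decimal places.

lx·mx: 0, 1.4651, 1.7952, 4.5936, 3.23, 0.0594 → R0 = 11.1433
x·lx·mx: 0, 1.4651, 3.5904, 13.7808, 12.92, 0.297 → Σ = 32.0533
T = 32.0533 / 11.1433 = 2.876464… → 2.876

2.876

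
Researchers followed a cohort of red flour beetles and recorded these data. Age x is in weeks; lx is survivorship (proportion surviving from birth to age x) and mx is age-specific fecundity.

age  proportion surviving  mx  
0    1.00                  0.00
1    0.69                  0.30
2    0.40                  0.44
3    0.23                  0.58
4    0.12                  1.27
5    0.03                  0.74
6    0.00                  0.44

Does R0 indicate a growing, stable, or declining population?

declining

R0 = Σ lx·mx = 0 + 0.207 + 0.176 + 0.1334 + 0.1524 + 0.0222 + 0 = 0.691
R0 < 1, so the population is declining.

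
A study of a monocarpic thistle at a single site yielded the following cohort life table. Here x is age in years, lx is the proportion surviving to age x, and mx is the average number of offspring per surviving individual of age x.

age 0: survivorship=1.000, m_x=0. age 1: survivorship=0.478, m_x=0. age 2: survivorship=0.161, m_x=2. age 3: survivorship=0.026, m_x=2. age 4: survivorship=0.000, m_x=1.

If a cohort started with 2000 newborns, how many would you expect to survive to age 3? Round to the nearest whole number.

Expected survivors = N0 · l_3 = 2000 × 0.026 = 52 → 52

52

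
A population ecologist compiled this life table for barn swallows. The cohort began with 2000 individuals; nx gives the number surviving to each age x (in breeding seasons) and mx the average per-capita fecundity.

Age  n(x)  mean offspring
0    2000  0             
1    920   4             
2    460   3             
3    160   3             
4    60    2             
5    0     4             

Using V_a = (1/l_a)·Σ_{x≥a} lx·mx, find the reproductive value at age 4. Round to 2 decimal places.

2.00

lx = nx/n0 = nx/2000: 1, 0.46, 0.23, 0.08, 0.03, 0
lx·mx for x ≥ 4: 0.06, 0 → sum = 0.06
V_4 = 0.06 / l_4 = 0.06 / 0.03 = 2 → 2.00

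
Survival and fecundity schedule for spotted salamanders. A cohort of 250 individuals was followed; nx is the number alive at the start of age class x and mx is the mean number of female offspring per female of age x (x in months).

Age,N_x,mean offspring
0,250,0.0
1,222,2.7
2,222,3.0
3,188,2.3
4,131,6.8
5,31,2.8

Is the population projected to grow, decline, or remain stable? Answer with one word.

growing

lx = nx/n0 = nx/250: 1, 0.888, 0.888, 0.752, 0.524, 0.124
R0 = Σ lx·mx = 0 + 2.3976 + 2.664 + 1.7296 + 3.5632 + 0.3472 = 10.7016
R0 > 1, so the population is growing.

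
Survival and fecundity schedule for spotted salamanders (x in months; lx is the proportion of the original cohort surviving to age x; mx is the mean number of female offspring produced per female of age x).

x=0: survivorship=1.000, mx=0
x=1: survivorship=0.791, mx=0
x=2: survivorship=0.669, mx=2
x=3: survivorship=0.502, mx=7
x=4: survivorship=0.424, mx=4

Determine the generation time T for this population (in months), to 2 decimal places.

3.05

lx·mx: 0, 0, 1.338, 3.514, 1.696 → R0 = 6.548
x·lx·mx: 0, 0, 2.676, 10.542, 6.784 → Σ = 20.002
T = 20.002 / 6.548 = 3.054673… → 3.05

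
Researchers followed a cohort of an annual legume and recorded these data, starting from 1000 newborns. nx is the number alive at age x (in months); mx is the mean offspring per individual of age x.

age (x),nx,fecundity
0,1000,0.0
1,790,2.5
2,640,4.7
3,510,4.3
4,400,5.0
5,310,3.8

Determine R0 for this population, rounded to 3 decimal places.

lx = nx/n0 = nx/1000: 1, 0.79, 0.64, 0.51, 0.4, 0.31
lx·mx by age: 0, 1.975, 3.008, 2.193, 2, 1.178
R0 = Σ lx·mx = 10.354 → 10.354

10.354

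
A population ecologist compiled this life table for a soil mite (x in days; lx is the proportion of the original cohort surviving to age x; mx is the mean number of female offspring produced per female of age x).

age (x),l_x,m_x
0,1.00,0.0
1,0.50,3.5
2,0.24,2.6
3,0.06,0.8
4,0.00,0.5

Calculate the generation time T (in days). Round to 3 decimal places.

1.297

lx·mx: 0, 1.75, 0.624, 0.048, 0 → R0 = 2.422
x·lx·mx: 0, 1.75, 1.248, 0.144, 0 → Σ = 3.142
T = 3.142 / 2.422 = 1.297275… → 1.297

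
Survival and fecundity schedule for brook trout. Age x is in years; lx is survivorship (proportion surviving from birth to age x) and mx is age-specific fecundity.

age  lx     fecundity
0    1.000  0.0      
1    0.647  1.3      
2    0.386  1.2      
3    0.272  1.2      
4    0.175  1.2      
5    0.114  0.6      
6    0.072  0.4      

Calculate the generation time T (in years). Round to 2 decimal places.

lx·mx: 0, 0.8411, 0.4632, 0.3264, 0.21, 0.0684, 0.0288 → R0 = 1.9379
x·lx·mx: 0, 0.8411, 0.9264, 0.9792, 0.84, 0.342, 0.1728 → Σ = 4.1015
T = 4.1015 / 1.9379 = 2.116466… → 2.12

2.12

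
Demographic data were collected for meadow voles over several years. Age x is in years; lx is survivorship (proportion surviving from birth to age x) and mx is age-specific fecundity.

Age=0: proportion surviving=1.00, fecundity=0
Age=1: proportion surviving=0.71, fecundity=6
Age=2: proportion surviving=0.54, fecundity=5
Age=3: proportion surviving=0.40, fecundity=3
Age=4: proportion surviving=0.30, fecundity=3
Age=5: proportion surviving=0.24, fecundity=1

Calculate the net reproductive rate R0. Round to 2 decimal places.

9.30

lx·mx by age: 0, 4.26, 2.7, 1.2, 0.9, 0.24
R0 = Σ lx·mx = 9.3 → 9.30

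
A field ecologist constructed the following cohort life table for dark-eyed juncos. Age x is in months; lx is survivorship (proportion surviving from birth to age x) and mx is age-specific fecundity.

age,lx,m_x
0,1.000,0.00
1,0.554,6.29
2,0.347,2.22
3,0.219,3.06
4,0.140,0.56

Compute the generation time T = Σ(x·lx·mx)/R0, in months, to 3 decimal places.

lx·mx: 0, 3.48466, 0.77034, 0.67014, 0.0784 → R0 = 5.00354
x·lx·mx: 0, 3.48466, 1.54068, 2.01042, 0.3136 → Σ = 7.34936
T = 7.34936 / 5.00354 = 1.468832… → 1.469

1.469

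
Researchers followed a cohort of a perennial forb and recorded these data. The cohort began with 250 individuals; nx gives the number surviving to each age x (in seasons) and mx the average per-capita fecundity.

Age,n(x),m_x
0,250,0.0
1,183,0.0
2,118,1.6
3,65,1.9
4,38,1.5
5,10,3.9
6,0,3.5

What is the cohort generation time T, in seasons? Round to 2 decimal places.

2.87

lx = nx/n0 = nx/250: 1, 0.732, 0.472, 0.26, 0.152, 0.04, 0
lx·mx: 0, 0, 0.7552, 0.494, 0.228, 0.156, 0 → R0 = 1.6332
x·lx·mx: 0, 0, 1.5104, 1.482, 0.912, 0.78, 0 → Σ = 4.6844
T = 4.6844 / 1.6332 = 2.868234… → 2.87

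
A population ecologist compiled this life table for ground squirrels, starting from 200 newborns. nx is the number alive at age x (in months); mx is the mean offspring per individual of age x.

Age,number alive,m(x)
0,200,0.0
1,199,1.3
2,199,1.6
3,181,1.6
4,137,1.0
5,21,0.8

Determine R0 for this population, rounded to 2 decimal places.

lx = nx/n0 = nx/200: 1, 0.995, 0.995, 0.905, 0.685, 0.105
lx·mx by age: 0, 1.2935, 1.592, 1.448, 0.685, 0.084
R0 = Σ lx·mx = 5.1025 → 5.10

5.10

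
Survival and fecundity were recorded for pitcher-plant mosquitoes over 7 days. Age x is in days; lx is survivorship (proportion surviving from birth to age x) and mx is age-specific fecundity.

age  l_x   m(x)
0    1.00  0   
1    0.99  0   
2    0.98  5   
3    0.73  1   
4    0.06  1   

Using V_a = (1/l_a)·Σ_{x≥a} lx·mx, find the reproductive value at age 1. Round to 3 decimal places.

lx·mx for x ≥ 1: 0, 4.9, 0.73, 0.06 → sum = 5.69
V_1 = 5.69 / l_1 = 5.69 / 0.99 = 5.747475… → 5.747

5.747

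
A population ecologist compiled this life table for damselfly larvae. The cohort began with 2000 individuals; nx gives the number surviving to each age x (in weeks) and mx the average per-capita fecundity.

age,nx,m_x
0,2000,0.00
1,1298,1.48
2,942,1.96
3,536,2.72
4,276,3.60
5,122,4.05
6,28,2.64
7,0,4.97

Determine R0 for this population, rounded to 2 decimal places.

lx = nx/n0 = nx/2000: 1, 0.649, 0.471, 0.268, 0.138, 0.061, 0.014, 0
lx·mx by age: 0, 0.96052, 0.92316, 0.72896, 0.4968, 0.24705, 0.03696, 0
R0 = Σ lx·mx = 3.39345 → 3.39

3.39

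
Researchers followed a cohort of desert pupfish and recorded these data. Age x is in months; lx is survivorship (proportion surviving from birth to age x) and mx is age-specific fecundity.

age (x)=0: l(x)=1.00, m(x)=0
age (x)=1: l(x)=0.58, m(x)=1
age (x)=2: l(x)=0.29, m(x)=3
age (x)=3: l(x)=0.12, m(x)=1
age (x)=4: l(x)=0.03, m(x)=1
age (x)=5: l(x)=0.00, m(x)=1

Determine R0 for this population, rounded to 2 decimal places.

lx·mx by age: 0, 0.58, 0.87, 0.12, 0.03, 0
R0 = Σ lx·mx = 1.6 → 1.60

1.60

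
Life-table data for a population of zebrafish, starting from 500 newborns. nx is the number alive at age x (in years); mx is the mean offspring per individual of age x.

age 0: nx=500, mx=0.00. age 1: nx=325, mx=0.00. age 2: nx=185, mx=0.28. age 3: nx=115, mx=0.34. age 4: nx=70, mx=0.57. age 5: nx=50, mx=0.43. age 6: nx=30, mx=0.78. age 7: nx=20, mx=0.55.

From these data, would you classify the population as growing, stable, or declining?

declining

lx = nx/n0 = nx/500: 1, 0.65, 0.37, 0.23, 0.14, 0.1, 0.06, 0.04
R0 = Σ lx·mx = 0 + 0 + 0.1036 + 0.0782 + 0.0798 + 0.043 + 0.0468 + 0.022 = 0.3734
R0 < 1, so the population is declining.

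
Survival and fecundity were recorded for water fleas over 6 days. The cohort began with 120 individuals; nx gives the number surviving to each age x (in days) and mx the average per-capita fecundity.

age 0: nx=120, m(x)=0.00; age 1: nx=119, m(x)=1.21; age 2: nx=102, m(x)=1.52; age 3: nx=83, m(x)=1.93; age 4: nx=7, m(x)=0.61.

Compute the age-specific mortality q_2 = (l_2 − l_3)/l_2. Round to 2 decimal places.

0.19

lx = nx/n0 = nx/120: 1, 0.99167…, 0.85, 0.69167…, 0.05833…
q_2 = (l_2 − l_3) / l_2 = (0.85 − 0.691667…) / 0.85
     = 0.158333… / 0.85 = 0.186275… → 0.19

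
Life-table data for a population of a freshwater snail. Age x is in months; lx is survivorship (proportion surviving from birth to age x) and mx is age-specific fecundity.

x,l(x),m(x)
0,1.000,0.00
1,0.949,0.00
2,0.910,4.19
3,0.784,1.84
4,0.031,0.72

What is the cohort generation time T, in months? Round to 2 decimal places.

lx·mx: 0, 0, 3.8129, 1.44256, 0.02232 → R0 = 5.27778
x·lx·mx: 0, 0, 7.6258, 4.32768, 0.08928 → Σ = 12.04276
T = 12.04276 / 5.27778 = 2.281785… → 2.28

2.28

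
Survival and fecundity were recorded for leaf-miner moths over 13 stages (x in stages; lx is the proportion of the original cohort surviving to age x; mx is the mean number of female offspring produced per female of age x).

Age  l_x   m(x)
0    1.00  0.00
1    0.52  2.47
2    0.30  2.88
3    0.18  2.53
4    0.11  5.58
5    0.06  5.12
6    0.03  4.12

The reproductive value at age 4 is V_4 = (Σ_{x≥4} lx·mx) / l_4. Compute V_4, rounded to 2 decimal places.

lx·mx for x ≥ 4: 0.6138, 0.3072, 0.1236 → sum = 1.0446
V_4 = 1.0446 / l_4 = 1.0446 / 0.11 = 9.496364… → 9.50

9.50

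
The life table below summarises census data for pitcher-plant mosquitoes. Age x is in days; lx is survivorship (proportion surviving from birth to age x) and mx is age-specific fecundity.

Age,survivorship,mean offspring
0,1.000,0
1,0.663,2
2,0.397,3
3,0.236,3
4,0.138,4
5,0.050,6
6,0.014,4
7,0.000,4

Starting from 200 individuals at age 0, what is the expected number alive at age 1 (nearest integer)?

Expected survivors = N0 · l_1 = 200 × 0.663 = 132.6 → 133

133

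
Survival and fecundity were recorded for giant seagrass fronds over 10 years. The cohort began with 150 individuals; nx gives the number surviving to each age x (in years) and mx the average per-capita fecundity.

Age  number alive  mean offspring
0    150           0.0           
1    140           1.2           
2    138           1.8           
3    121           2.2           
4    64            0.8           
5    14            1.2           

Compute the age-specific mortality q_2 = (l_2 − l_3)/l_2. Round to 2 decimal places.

0.12

lx = nx/n0 = nx/150: 1, 0.93333…, 0.92, 0.80667…, 0.42667…, 0.09333…
q_2 = (l_2 − l_3) / l_2 = (0.92 − 0.806667…) / 0.92
     = 0.113333… / 0.92 = 0.123188… → 0.12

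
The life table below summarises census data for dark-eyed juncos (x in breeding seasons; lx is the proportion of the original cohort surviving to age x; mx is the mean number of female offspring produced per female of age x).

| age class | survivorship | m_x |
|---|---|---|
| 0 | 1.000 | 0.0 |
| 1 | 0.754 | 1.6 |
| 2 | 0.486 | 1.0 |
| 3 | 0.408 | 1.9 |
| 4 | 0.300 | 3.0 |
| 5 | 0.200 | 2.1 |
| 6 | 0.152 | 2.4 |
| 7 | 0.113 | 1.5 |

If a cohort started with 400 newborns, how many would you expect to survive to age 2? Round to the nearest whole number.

194

Expected survivors = N0 · l_2 = 400 × 0.486 = 194.4 → 194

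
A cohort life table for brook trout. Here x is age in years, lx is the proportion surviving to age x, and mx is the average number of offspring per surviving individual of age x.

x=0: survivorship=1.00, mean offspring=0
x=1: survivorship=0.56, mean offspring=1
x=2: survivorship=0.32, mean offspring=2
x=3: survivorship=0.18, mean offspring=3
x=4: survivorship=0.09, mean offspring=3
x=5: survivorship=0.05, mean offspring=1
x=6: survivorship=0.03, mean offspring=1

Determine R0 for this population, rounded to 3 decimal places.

lx·mx by age: 0, 0.56, 0.64, 0.54, 0.27, 0.05, 0.03
R0 = Σ lx·mx = 2.09 → 2.090

2.090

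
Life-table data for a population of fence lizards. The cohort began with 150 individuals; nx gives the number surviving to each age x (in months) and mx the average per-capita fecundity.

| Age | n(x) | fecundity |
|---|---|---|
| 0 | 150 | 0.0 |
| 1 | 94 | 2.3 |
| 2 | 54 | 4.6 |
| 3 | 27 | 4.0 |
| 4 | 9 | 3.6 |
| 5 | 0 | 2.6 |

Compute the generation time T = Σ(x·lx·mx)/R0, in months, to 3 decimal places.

lx = nx/n0 = nx/150: 1, 0.62667…, 0.36, 0.18, 0.06, 0
lx·mx: 0, 1.441333…, 1.656, 0.72, 0.216, 0 → R0 = 4.033333…
x·lx·mx: 0, 1.441333…, 3.312, 2.16, 0.864, 0 → Σ = 7.777333…
T = 7.777333… / 4.033333… = 1.928264… → 1.928

1.928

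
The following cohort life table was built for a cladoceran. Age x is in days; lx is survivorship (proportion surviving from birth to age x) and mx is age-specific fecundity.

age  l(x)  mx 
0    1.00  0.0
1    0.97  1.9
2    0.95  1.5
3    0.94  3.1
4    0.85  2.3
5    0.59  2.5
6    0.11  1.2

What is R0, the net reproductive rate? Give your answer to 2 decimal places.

lx·mx by age: 0, 1.843, 1.425, 2.914, 1.955, 1.475, 0.132
R0 = Σ lx·mx = 9.744 → 9.74

9.74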